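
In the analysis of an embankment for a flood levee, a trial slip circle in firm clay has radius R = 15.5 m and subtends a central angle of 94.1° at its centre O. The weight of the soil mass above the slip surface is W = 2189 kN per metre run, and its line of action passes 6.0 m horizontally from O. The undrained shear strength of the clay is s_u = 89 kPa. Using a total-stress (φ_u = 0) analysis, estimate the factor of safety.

Taking moments about the centre O, the resisting moment is provided by the undrained shear strength acting along the arc:
Arc length L_a = R·θ = 15.5·(94.1°·π/180) = 15.5·1.6424 = 25.46 m
M_R = s_u·L_a·R = 89·25.46·15.5 = 35117.2 kN·m/m
M_D = W·d = 2189·6.0 = 13134.0 kN·m/m
FS = M_R / M_D = 35117.2 / 13134.0 = 2.674

FS = 2.67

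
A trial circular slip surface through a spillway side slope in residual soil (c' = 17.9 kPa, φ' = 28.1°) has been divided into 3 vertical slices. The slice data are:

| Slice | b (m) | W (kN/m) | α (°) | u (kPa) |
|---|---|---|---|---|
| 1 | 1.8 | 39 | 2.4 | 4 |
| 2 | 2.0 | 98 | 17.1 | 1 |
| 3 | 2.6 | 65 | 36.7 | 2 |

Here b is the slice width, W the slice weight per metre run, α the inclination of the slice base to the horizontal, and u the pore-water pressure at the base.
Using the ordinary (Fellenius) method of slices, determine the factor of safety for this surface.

FS = 3.15

Ordinary method of slices: FS = Σ[c'·Δl_i + (W_i cosα_i − u_i·Δl_i)·tanφ'] / Σ W_i sinα_i, with Δl_i = b_i / cosα_i.
Slice 1: Δl = 1.8/cos2.4° = 1.802 m; N'_1 = 39·cos2.4° − 4·1.802 = 31.8; c'Δl = 32.25; W sinα = 1.6
Slice 2: Δl = 2.0/cos17.1° = 2.093 m; N'_2 = 98·cos17.1° − 1·2.093 = 91.6; c'Δl = 37.46; W sinα = 28.8
Slice 3: Δl = 2.6/cos36.7° = 3.243 m; N'_3 = 65·cos36.7° − 2·3.243 = 45.6; c'Δl = 58.05; W sinα = 38.8
Σc'Δl = 127.8 kN/m; ΣN' = 169.0 kN/m; ΣW sinα = 69.3 kN/m
Resisting = 127.8 + 169.0·tan28.1° = 127.8 + 90.2 = 218.0 kN/m
FS = 218.0 / 69.3 = 3.146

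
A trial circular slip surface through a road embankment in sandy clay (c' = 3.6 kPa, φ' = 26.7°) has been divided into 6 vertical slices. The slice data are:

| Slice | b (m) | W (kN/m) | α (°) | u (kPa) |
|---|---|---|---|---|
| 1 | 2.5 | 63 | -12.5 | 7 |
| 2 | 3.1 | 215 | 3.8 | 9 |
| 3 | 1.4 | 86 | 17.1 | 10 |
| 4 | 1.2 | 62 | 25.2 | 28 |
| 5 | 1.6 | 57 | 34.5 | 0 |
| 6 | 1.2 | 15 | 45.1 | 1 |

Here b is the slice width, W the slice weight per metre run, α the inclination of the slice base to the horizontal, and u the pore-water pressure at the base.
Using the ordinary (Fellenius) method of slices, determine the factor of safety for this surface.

FS = 2.43

Ordinary method of slices: FS = Σ[c'·Δl_i + (W_i cosα_i − u_i·Δl_i)·tanφ'] / Σ W_i sinα_i, with Δl_i = b_i / cosα_i.
Slice 1: Δl = 2.5/cos(-12.5°) = 2.561 m; N'_1 = 63·cos(-12.5°) − 7·2.561 = 43.6; c'Δl = 9.22; W sinα = -13.6
Slice 2: Δl = 3.1/cos3.8° = 3.107 m; N'_2 = 215·cos3.8° − 9·3.107 = 186.6; c'Δl = 11.18; W sinα = 14.2
Slice 3: Δl = 1.4/cos17.1° = 1.465 m; N'_3 = 86·cos17.1° − 10·1.465 = 67.6; c'Δl = 5.27; W sinα = 25.3
Slice 4: Δl = 1.2/cos25.2° = 1.326 m; N'_4 = 62·cos25.2° − 28·1.326 = 19.0; c'Δl = 4.77; W sinα = 26.4
Slice 5: Δl = 1.6/cos34.5° = 1.941 m; N'_5 = 57·cos34.5° − 0·1.941 = 47.0; c'Δl = 6.99; W sinα = 32.3
Slice 6: Δl = 1.2/cos45.1° = 1.700 m; N'_6 = 15·cos45.1° − 1·1.700 = 8.9; c'Δl = 6.12; W sinα = 10.6
Σc'Δl = 43.6 kN/m; ΣN' = 372.5 kN/m; ΣW sinα = 95.2 kN/m
Resisting = 43.6 + 372.5·tan26.7° = 43.6 + 187.4 = 230.9 kN/m
FS = 230.9 / 95.2 = 2.425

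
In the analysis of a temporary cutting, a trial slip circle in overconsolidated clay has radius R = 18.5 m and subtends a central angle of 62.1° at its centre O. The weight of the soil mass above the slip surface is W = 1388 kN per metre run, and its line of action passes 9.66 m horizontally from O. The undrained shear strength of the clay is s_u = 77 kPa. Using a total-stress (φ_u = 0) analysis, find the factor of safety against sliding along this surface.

FS = 2.13

Taking moments about the centre O, the resisting moment is provided by the undrained shear strength acting along the arc:
Arc length L_a = R·θ = 18.5·(62.1°·π/180) = 18.5·1.0838 = 20.05 m
M_R = s_u·L_a·R = 77·20.05·18.5 = 28563.0 kN·m/m
M_D = W·d = 1388·9.66 = 13408.1 kN·m/m
FS = M_R / M_D = 28563.0 / 13408.1 = 2.130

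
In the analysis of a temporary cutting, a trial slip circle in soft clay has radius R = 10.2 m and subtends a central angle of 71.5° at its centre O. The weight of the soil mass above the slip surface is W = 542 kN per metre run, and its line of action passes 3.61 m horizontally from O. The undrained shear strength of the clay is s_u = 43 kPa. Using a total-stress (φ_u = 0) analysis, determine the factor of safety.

Taking moments about the centre O, the resisting moment is provided by the undrained shear strength acting along the arc:
Arc length L_a = R·θ = 10.2·(71.5°·π/180) = 10.2·1.2479 = 12.73 m
M_R = s_u·L_a·R = 43·12.73·10.2 = 5582.8 kN·m/m
M_D = W·d = 542·3.61 = 1956.6 kN·m/m
FS = M_R / M_D = 5582.8 / 1956.6 = 2.853

FS = 2.85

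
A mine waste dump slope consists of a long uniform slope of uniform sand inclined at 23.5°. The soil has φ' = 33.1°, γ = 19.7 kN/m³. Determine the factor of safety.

For a dry cohesionless infinite slope the factor of safety is FS = tanφ' / tanβ.
FS = tan33.1° / tan23.5° = 0.6519 / 0.4348 = 1.499

FS = 1.50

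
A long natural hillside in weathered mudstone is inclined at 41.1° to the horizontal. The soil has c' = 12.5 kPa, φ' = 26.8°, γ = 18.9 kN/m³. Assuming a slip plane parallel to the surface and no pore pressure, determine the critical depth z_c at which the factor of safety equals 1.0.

z_c = 3.17 m

Setting FS = 1.00 in FS = [c' + γz cos²β tanφ'] / [γz sinβ cosβ] and solving for z:
z = c' / [γ cosβ (FS·sinβ − cosβ·tanφ')]
  = 12.5 / [18.9·cos41.1°·(1.00·sin41.1° − cos41.1°·tan26.8°)]
  = 12.5 / [18.9·0.7536·(1.00·0.6574 − 0.7536·0.5051)]
  = 12.5 / 3.9412 = 3.172 m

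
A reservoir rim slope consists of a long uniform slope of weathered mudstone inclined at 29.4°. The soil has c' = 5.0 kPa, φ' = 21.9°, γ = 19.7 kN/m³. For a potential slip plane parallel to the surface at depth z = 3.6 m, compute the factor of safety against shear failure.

FS = 0.88

For an infinite slope with a slip plane parallel to the surface (no pore pressure): FS = [c' + γz cos²β tanφ'] / [γz sinβ cosβ].
γz = 19.7·3.6 = 70.92 kN/m²
Numerator = 5.0 + 70.92·cos²29.4°·tan21.9° = 5.0 + 70.92·0.7590·0.4020 = 26.639 kPa
Denominator = 70.92·sin29.4°·cos29.4° = 70.92·0.4909·0.8712 = 30.331 kPa
FS = 26.639 / 30.331 = 0.878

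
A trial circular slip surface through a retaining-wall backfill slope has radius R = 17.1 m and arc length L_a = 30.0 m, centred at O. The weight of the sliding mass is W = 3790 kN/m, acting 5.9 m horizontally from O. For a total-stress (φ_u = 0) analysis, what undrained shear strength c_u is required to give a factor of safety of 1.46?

c_u = 63.6 kPa

FS = c_u·L_a·R / (W·d), so c_u = FS·W·d / (L_a·R).
c_u = 1.46·3790·5.9 / (30.00·17.1) = 32647.1 / 513.00 = 63.64 kPa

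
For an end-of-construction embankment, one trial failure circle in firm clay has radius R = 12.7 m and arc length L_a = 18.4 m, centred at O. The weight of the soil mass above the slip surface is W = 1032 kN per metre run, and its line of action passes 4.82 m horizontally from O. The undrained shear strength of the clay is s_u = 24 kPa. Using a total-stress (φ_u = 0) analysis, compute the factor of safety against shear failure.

FS = 1.13

Taking moments about the centre O, the resisting moment is provided by the undrained shear strength acting along the arc:
M_R = s_u·L_a·R = 24·18.40·12.7 = 5608.3 kN·m/m
M_D = W·d = 1032·4.82 = 4974.2 kN·m/m
FS = M_R / M_D = 5608.3 / 4974.2 = 1.127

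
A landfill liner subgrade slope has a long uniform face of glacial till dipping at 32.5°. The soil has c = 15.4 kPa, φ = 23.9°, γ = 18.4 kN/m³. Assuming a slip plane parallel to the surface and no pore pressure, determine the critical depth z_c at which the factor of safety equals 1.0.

Setting FS = 1.00 in FS = [c + γz cos²β tanφ] / [γz sinβ cosβ] and solving for z:
z = c / [γ cosβ (FS·sinβ − cosβ·tanφ)]
  = 15.4 / [18.4·cos32.5°·(1.00·sin32.5° − cos32.5°·tan23.9°)]
  = 15.4 / [18.4·0.8434·(1.00·0.5373 − 0.8434·0.4431)]
  = 15.4 / 2.5382 = 6.067 m

z_c = 6.07 m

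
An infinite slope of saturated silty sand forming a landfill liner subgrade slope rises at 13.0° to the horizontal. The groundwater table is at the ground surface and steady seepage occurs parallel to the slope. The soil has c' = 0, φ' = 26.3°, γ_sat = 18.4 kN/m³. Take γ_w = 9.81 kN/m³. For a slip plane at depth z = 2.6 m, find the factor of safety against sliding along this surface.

FS = 1.00

With seepage parallel to the slope and the water table at the surface, the effective normal stress on the slip plane uses the buoyant unit weight γ' = γ_sat − γ_w while the driving shear stress uses γ_sat:
FS = [c' + γ' z cos²β tanφ'] / [γ_sat z sinβ cosβ]
(For c' = 0 this reduces to FS = (γ'/γ_sat)·tanφ'/tanβ.)
γ' = 18.4 − 9.81 = 8.59 kN/m³
Numerator = 0.0 + 8.59·2.6·cos²13.0°·tan26.3° = 0.0 + 8.59·2.6·0.9494·0.4942 = 10.480 kPa
Denominator = 18.4·2.6·sin13.0°·cos13.0° = 18.4·2.6·0.2250·0.9744 = 10.486 kPa
FS = 10.480 / 10.486 = 0.999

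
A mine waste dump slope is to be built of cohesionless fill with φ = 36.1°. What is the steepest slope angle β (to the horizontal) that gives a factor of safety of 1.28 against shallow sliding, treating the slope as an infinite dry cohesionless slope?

β = 29.7°

For an infinite dry cohesionless slope FS = tanφ/tanβ, so tanβ = tanφ / FS.
tanβ = tan36.1° / 1.28 = 0.7292 / 1.28 = 0.5697
β = arctan(0.5697) = 29.67°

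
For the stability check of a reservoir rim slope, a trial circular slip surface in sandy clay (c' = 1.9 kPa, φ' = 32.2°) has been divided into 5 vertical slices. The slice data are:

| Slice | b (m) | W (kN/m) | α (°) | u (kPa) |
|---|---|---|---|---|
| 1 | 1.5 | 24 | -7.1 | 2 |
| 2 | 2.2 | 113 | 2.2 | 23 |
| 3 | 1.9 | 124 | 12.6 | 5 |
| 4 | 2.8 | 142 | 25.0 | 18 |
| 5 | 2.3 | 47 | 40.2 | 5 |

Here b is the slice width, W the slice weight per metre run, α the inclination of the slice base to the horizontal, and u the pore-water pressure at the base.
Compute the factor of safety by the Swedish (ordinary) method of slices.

FS = 1.72

Ordinary method of slices: FS = Σ[c'·Δl_i + (W_i cosα_i − u_i·Δl_i)·tanφ'] / Σ W_i sinα_i, with Δl_i = b_i / cosα_i.
Slice 1: Δl = 1.5/cos(-7.1°) = 1.512 m; N'_1 = 24·cos(-7.1°) − 2·1.512 = 20.8; c'Δl = 2.87; W sinα = -3.0
Slice 2: Δl = 2.2/cos2.2° = 2.202 m; N'_2 = 113·cos2.2° − 23·2.202 = 62.3; c'Δl = 4.18; W sinα = 4.3
Slice 3: Δl = 1.9/cos12.6° = 1.947 m; N'_3 = 124·cos12.6° − 5·1.947 = 111.3; c'Δl = 3.70; W sinα = 27.0
Slice 4: Δl = 2.8/cos25.0° = 3.089 m; N'_4 = 142·cos25.0° − 18·3.089 = 73.1; c'Δl = 5.87; W sinα = 60.0
Slice 5: Δl = 2.3/cos40.2° = 3.011 m; N'_5 = 47·cos40.2° − 5·3.011 = 20.8; c'Δl = 5.72; W sinα = 30.3
Σc'Δl = 22.3 kN/m; ΣN' = 288.3 kN/m; ΣW sinα = 118.8 kN/m
Resisting = 22.3 + 288.3·tan32.2° = 22.3 + 181.5 = 203.9 kN/m
FS = 203.9 / 118.8 = 1.717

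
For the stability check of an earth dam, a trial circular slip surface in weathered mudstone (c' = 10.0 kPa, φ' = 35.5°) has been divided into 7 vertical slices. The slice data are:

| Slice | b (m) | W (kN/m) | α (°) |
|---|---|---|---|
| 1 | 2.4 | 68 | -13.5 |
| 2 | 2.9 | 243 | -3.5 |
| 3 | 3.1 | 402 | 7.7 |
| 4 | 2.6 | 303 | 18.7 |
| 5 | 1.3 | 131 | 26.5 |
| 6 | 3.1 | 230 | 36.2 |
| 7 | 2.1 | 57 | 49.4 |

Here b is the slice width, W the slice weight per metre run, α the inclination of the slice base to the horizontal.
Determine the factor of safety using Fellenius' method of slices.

Ordinary method of slices: FS = Σ[c'·Δl_i + (W_i cosα_i)·tanφ'] / Σ W_i sinα_i, with Δl_i = b_i / cosα_i.
Slice 1: Δl = 2.4/cos(-13.5°) = 2.468 m; N'_1 = 68·cos(-13.5°) = 66.1; c'Δl = 24.68; W sinα = -15.9
Slice 2: Δl = 2.9/cos(-3.5°) = 2.905 m; N'_2 = 243·cos(-3.5°) = 242.5; c'Δl = 29.05; W sinα = -14.8
Slice 3: Δl = 3.1/cos7.7° = 3.128 m; N'_3 = 402·cos7.7° = 398.4; c'Δl = 31.28; W sinα = 53.9
Slice 4: Δl = 2.6/cos18.7° = 2.745 m; N'_4 = 303·cos18.7° = 287.0; c'Δl = 27.45; W sinα = 97.1
Slice 5: Δl = 1.3/cos26.5° = 1.453 m; N'_5 = 131·cos26.5° = 117.2; c'Δl = 14.53; W sinα = 58.5
Slice 6: Δl = 3.1/cos36.2° = 3.842 m; N'_6 = 230·cos36.2° = 185.6; c'Δl = 38.42; W sinα = 135.8
Slice 7: Δl = 2.1/cos49.4° = 3.227 m; N'_7 = 57·cos49.4° = 37.1; c'Δl = 32.27; W sinα = 43.3
Σc'Δl = 197.7 kN/m; ΣN' = 1334.0 kN/m; ΣW sinα = 357.9 kN/m
Resisting = 197.7 + 1334.0·tan35.5° = 197.7 + 951.5 = 1149.2 kN/m
FS = 1149.2 / 357.9 = 3.211

FS = 3.21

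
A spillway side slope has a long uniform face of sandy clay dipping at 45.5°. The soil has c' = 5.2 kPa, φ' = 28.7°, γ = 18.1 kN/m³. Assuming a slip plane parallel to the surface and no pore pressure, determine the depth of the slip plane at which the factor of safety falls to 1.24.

Setting FS = 1.24 in FS = [c' + γz cos²β tanφ'] / [γz sinβ cosβ] and solving for z:
z = c' / [γ cosβ (FS·sinβ − cosβ·tanφ')]
  = 5.2 / [18.1·cos45.5°·(1.24·sin45.5° − cos45.5°·tan28.7°)]
  = 5.2 / [18.1·0.7009·(1.24·0.7133 − 0.7009·0.5475)]
  = 5.2 / 6.3520 = 0.819 m

z = 0.82 m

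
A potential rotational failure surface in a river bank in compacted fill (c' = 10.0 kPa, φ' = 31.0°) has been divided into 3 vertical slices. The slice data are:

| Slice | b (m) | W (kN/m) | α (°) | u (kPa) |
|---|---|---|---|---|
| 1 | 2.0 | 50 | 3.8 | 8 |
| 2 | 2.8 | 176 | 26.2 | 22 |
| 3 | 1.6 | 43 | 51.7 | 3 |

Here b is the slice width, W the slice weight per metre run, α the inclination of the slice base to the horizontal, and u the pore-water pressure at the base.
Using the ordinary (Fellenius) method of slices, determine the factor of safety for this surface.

FS = 1.42

Ordinary method of slices: FS = Σ[c'·Δl_i + (W_i cosα_i − u_i·Δl_i)·tanφ'] / Σ W_i sinα_i, with Δl_i = b_i / cosα_i.
Slice 1: Δl = 2.0/cos3.8° = 2.004 m; N'_1 = 50·cos3.8° − 8·2.004 = 33.9; c'Δl = 20.04; W sinα = 3.3
Slice 2: Δl = 2.8/cos26.2° = 3.121 m; N'_2 = 176·cos26.2° − 22·3.121 = 89.3; c'Δl = 31.21; W sinα = 77.7
Slice 3: Δl = 1.6/cos51.7° = 2.582 m; N'_3 = 43·cos51.7° − 3·2.582 = 18.9; c'Δl = 25.82; W sinα = 33.7
Σc'Δl = 77.1 kN/m; ΣN' = 142.0 kN/m; ΣW sinα = 114.8 kN/m
Resisting = 77.1 + 142.0·tan31.0° = 77.1 + 85.3 = 162.4 kN/m
FS = 162.4 / 114.8 = 1.415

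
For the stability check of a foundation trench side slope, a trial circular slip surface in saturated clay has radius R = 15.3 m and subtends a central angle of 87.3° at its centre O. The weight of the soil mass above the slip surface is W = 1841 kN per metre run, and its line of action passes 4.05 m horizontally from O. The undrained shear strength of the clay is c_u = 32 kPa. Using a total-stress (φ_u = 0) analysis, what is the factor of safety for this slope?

Taking moments about the centre O, the resisting moment is provided by the undrained shear strength acting along the arc:
Arc length L_a = R·θ = 15.3·(87.3°·π/180) = 15.3·1.5237 = 23.31 m
M_R = c_u·L_a·R = 32·23.31·15.3 = 11413.6 kN·m/m
M_D = W·d = 1841·4.05 = 7456.0 kN·m/m
FS = M_R / M_D = 11413.6 / 7456.0 = 1.531

FS = 1.53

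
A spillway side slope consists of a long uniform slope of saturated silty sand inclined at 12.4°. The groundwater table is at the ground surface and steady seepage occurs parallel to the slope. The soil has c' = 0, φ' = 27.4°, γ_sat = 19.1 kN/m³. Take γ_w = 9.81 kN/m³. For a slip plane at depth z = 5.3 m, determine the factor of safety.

FS = 1.15

With seepage parallel to the slope and the water table at the surface, the effective normal stress on the slip plane uses the buoyant unit weight γ' = γ_sat − γ_w while the driving shear stress uses γ_sat:
FS = [c' + γ' z cos²β tanφ'] / [γ_sat z sinβ cosβ]
(For c' = 0 this reduces to FS = (γ'/γ_sat)·tanφ'/tanβ.)
γ' = 19.1 − 9.81 = 9.29 kN/m³
Numerator = 0.0 + 9.29·5.3·cos²12.4°·tan27.4° = 0.0 + 9.29·5.3·0.9539·0.5184 = 24.345 kPa
Denominator = 19.1·5.3·sin12.4°·cos12.4° = 19.1·5.3·0.2147·0.9767 = 21.231 kPa
FS = 24.345 / 21.231 = 1.147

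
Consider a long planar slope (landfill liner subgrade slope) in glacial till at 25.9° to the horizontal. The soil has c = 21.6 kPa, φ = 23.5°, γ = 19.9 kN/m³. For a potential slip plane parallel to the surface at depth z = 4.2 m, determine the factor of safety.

For an infinite slope with a slip plane parallel to the surface (no pore pressure): FS = [c + γz cos²β tanφ] / [γz sinβ cosβ].
γz = 19.9·4.2 = 83.58 kN/m²
Numerator = 21.6 + 83.58·cos²25.9°·tan23.5° = 21.6 + 83.58·0.8092·0.4348 = 51.008 kPa
Denominator = 83.58·sin25.9°·cos25.9° = 83.58·0.4368·0.8996 = 32.841 kPa
FS = 51.008 / 32.841 = 1.553

FS = 1.55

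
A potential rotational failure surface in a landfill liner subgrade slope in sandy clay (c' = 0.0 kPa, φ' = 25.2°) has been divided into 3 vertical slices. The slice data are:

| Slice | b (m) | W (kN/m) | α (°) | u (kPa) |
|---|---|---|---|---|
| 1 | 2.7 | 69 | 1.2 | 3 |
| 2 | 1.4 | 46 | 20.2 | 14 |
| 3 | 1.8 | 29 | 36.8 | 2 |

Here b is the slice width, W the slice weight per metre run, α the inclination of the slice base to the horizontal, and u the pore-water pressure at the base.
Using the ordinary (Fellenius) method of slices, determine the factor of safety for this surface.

Ordinary method of slices: FS = Σ[c'·Δl_i + (W_i cosα_i − u_i·Δl_i)·tanφ'] / Σ W_i sinα_i, with Δl_i = b_i / cosα_i.
Slice 1: Δl = 2.7/cos1.2° = 2.701 m; N'_1 = 69·cos1.2° − 3·2.701 = 60.9; c'Δl = 0.00; W sinα = 1.4
Slice 2: Δl = 1.4/cos20.2° = 1.492 m; N'_2 = 46·cos20.2° − 14·1.492 = 22.3; c'Δl = 0.00; W sinα = 15.9
Slice 3: Δl = 1.8/cos36.8° = 2.248 m; N'_3 = 29·cos36.8° − 2·2.248 = 18.7; c'Δl = 0.00; W sinα = 17.4
Σc'Δl = 0.0 kN/m; ΣN' = 101.9 kN/m; ΣW sinα = 34.7 kN/m
Resisting = 0.0 + 101.9·tan25.2° = 0.0 + 47.9 = 47.9 kN/m
FS = 47.9 / 34.7 = 1.382

FS = 1.38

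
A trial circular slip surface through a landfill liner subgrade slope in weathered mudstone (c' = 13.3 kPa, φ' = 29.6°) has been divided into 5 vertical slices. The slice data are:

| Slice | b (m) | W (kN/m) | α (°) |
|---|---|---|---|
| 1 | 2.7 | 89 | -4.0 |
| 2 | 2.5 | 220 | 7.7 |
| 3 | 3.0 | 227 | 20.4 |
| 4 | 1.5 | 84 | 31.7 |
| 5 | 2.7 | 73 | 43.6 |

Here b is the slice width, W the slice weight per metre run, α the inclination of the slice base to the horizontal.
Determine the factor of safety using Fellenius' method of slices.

Ordinary method of slices: FS = Σ[c'·Δl_i + (W_i cosα_i)·tanφ'] / Σ W_i sinα_i, with Δl_i = b_i / cosα_i.
Slice 1: Δl = 2.7/cos(-4.0°) = 2.707 m; N'_1 = 89·cos(-4.0°) = 88.8; c'Δl = 36.00; W sinα = -6.2
Slice 2: Δl = 2.5/cos7.7° = 2.523 m; N'_2 = 220·cos7.7° = 218.0; c'Δl = 33.55; W sinα = 29.5
Slice 3: Δl = 3.0/cos20.4° = 3.201 m; N'_3 = 227·cos20.4° = 212.8; c'Δl = 42.57; W sinα = 79.1
Slice 4: Δl = 1.5/cos31.7° = 1.763 m; N'_4 = 84·cos31.7° = 71.5; c'Δl = 23.45; W sinα = 44.1
Slice 5: Δl = 2.7/cos43.6° = 3.728 m; N'_5 = 73·cos43.6° = 52.9; c'Δl = 49.59; W sinα = 50.3
Σc'Δl = 185.2 kN/m; ΣN' = 643.9 kN/m; ΣW sinα = 196.9 kN/m
Resisting = 185.2 + 643.9·tan29.6° = 185.2 + 365.8 = 550.9 kN/m
FS = 550.9 / 196.9 = 2.798

FS = 2.80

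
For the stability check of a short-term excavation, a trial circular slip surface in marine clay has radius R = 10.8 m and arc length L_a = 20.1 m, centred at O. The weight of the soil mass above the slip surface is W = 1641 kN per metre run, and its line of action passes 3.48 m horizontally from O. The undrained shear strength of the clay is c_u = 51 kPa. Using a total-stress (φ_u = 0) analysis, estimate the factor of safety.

FS = 1.94

Taking moments about the centre O, the resisting moment is provided by the undrained shear strength acting along the arc:
M_R = c_u·L_a·R = 51·20.10·10.8 = 11071.1 kN·m/m
M_D = W·d = 1641·3.48 = 5710.7 kN·m/m
FS = M_R / M_D = 11071.1 / 5710.7 = 1.939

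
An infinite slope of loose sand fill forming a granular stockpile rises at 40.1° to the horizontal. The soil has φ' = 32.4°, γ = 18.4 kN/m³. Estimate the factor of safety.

For a dry cohesionless infinite slope the factor of safety is FS = tanφ' / tanβ.
FS = tan32.4° / tan40.1° = 0.6346 / 0.8421 = 0.754

FS = 0.75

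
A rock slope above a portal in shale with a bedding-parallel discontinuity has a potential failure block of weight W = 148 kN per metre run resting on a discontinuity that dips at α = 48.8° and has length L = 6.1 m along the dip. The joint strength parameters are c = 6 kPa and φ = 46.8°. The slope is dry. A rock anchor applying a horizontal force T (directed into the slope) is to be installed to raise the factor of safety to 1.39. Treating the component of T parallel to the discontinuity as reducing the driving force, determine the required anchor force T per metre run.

Resolving forces along and normal to the sliding plane, with the horizontal anchor force T adding T·sinα to the effective normal force and T·cosα acting up the plane against the driving force:
FS = [cL + (W cosα + T sinα) tanφ] / [W sinα − T cosα]
Without the anchor: N' = 97.5 kN/m, driving T_d = 111.4 kN/m, resisting R = 6·6.1 + 97.5·tan46.8° = 140.4 kN/m, FS = 1.26.
Setting FS = 1.39 and solving for T:
1.39·(111.4 − T cos48.8°) = 140.4 + T sin48.8°·tan46.8°
T·(sin48.8°·tan46.8° + 1.39·cos48.8°) = 1.39·111.4 − 140.4
T·(0.7524·1.0649 + 1.39·0.6587) = 154.8 − 140.4 = 14.4
T·1.7168 = 14.4
T = 8.4 kN/m

T = 8 kN/m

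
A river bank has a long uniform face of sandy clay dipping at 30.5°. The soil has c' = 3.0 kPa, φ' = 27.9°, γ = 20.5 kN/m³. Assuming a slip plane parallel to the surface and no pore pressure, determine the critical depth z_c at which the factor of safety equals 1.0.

z_c = 3.31 m

Setting FS = 1.00 in FS = [c' + γz cos²β tanφ'] / [γz sinβ cosβ] and solving for z:
z = c' / [γ cosβ (FS·sinβ − cosβ·tanφ')]
  = 3.0 / [20.5·cos30.5°·(1.00·sin30.5° − cos30.5°·tan27.9°)]
  = 3.0 / [20.5·0.8616·(1.00·0.5075 − 0.8616·0.5295)]
  = 3.0 / 0.9066 = 3.309 m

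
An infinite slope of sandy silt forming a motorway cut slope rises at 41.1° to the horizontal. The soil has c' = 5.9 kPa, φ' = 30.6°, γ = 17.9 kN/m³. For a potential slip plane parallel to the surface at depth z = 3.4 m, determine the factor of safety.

FS = 0.87

For an infinite slope with a slip plane parallel to the surface (no pore pressure): FS = [c' + γz cos²β tanφ'] / [γz sinβ cosβ].
γz = 17.9·3.4 = 60.86 kN/m²
Numerator = 5.9 + 60.86·cos²41.1°·tan30.6° = 5.9 + 60.86·0.5679·0.5914 = 26.339 kPa
Denominator = 60.86·sin41.1°·cos41.1° = 60.86·0.6574·0.7536 = 30.148 kPa
FS = 26.339 / 30.148 = 0.874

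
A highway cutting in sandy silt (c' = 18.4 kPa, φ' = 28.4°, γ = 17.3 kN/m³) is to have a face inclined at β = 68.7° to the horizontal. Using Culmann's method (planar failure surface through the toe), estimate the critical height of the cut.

H_c = 14.69 m

Culmann's analysis gives the critical failure plane at α_cr = (β + φ')/2 = (68.7 + 28.4)/2 = 48.5°, and the critical height
H_c = (4c'/γ) · sinβ cosφ' / [1 − cos(β − φ')]
    = (4·18.4/17.3) · sin68.7°·cos28.4° / [1 − cos(40.3°)]
    = 4.254 · 0.9317·0.8796 / [1 − 0.7627]
    = 4.254 · 0.8196 / 0.2373
    = 14.69 m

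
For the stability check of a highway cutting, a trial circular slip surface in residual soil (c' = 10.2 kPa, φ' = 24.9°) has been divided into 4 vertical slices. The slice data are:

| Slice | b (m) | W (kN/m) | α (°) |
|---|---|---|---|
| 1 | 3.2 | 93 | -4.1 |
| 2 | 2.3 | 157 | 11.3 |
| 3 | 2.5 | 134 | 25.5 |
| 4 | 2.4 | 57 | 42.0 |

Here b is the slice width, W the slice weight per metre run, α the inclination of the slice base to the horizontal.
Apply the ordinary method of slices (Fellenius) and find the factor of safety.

Ordinary method of slices: FS = Σ[c'·Δl_i + (W_i cosα_i)·tanφ'] / Σ W_i sinα_i, with Δl_i = b_i / cosα_i.
Slice 1: Δl = 3.2/cos(-4.1°) = 3.208 m; N'_1 = 93·cos(-4.1°) = 92.8; c'Δl = 32.72; W sinα = -6.6
Slice 2: Δl = 2.3/cos11.3° = 2.345 m; N'_2 = 157·cos11.3° = 154.0; c'Δl = 23.92; W sinα = 30.8
Slice 3: Δl = 2.5/cos25.5° = 2.770 m; N'_3 = 134·cos25.5° = 120.9; c'Δl = 28.25; W sinα = 57.7
Slice 4: Δl = 2.4/cos42.0° = 3.230 m; N'_4 = 57·cos42.0° = 42.4; c'Δl = 32.94; W sinα = 38.1
Σc'Δl = 117.8 kN/m; ΣN' = 410.0 kN/m; ΣW sinα = 119.9 kN/m
Resisting = 117.8 + 410.0·tan24.9° = 117.8 + 190.3 = 308.2 kN/m
FS = 308.2 / 119.9 = 2.569

FS = 2.57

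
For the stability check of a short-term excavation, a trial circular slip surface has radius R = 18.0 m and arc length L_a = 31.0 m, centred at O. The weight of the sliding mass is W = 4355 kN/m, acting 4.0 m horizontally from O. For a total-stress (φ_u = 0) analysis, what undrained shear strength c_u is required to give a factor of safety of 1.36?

FS = c_u·L_a·R / (W·d), so c_u = FS·W·d / (L_a·R).
c_u = 1.36·4355·4.0 / (31.00·18.0) = 23691.2 / 558.00 = 42.46 kPa

c_u = 42.5 kPa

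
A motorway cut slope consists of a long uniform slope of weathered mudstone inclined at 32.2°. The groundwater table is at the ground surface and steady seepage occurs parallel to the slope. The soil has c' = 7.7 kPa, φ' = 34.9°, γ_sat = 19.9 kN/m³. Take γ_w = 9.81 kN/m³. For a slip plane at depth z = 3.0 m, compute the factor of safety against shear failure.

With seepage parallel to the slope and the water table at the surface, the effective normal stress on the slip plane uses the buoyant unit weight γ' = γ_sat − γ_w while the driving shear stress uses γ_sat:
FS = [c' + γ' z cos²β tanφ'] / [γ_sat z sinβ cosβ]
γ' = 19.9 − 9.81 = 10.09 kN/m³
Numerator = 7.7 + 10.09·3.0·cos²32.2°·tan34.9° = 7.7 + 10.09·3.0·0.7160·0.6976 = 22.820 kPa
Denominator = 19.9·3.0·sin32.2°·cos32.2° = 19.9·3.0·0.5329·0.8462 = 26.920 kPa
FS = 22.820 / 26.920 = 0.848

FS = 0.85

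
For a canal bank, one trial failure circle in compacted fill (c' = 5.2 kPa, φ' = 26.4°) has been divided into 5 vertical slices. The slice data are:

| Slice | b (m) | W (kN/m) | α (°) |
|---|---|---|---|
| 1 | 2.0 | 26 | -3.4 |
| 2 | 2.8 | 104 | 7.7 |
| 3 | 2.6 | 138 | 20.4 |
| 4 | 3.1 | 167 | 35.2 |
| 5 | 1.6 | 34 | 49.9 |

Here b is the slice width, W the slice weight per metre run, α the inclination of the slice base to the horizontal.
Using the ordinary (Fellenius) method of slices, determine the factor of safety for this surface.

Ordinary method of slices: FS = Σ[c'·Δl_i + (W_i cosα_i)·tanφ'] / Σ W_i sinα_i, with Δl_i = b_i / cosα_i.
Slice 1: Δl = 2.0/cos(-3.4°) = 2.004 m; N'_1 = 26·cos(-3.4°) = 26.0; c'Δl = 10.42; W sinα = -1.5
Slice 2: Δl = 2.8/cos7.7° = 2.825 m; N'_2 = 104·cos7.7° = 103.1; c'Δl = 14.69; W sinα = 13.9
Slice 3: Δl = 2.6/cos20.4° = 2.774 m; N'_3 = 138·cos20.4° = 129.3; c'Δl = 14.42; W sinα = 48.1
Slice 4: Δl = 3.1/cos35.2° = 3.794 m; N'_4 = 167·cos35.2° = 136.5; c'Δl = 19.73; W sinα = 96.3
Slice 5: Δl = 1.6/cos49.9° = 2.484 m; N'_5 = 34·cos49.9° = 21.9; c'Δl = 12.92; W sinα = 26.0
Σc'Δl = 72.2 kN/m; ΣN' = 416.7 kN/m; ΣW sinα = 182.8 kN/m
Resisting = 72.2 + 416.7·tan26.4° = 72.2 + 206.9 = 279.0 kN/m
FS = 279.0 / 182.8 = 1.527

FS = 1.53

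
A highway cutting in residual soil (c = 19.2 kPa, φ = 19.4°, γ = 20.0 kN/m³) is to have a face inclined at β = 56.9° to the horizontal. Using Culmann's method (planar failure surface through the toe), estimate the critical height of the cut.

Culmann's analysis gives the critical failure plane at α_cr = (β + φ)/2 = (56.9 + 19.4)/2 = 38.1°, and the critical height
H_c = (4c/γ) · sinβ cosφ / [1 − cos(β − φ)]
    = (4·19.2/20.0) · sin56.9°·cos19.4° / [1 − cos(37.5°)]
    = 3.840 · 0.8377·0.9432 / [1 − 0.7934]
    = 3.840 · 0.7902 / 0.2066
    = 14.68 m

H_c = 14.68 m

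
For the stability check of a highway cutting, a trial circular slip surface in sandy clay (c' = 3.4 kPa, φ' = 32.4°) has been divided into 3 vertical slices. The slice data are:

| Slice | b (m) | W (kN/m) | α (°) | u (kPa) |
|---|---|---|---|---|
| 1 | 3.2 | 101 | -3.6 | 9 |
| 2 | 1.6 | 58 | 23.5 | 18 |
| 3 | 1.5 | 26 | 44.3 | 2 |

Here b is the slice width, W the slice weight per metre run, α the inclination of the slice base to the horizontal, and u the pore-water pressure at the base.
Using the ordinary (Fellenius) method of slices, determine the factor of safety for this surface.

Ordinary method of slices: FS = Σ[c'·Δl_i + (W_i cosα_i − u_i·Δl_i)·tanφ'] / Σ W_i sinα_i, with Δl_i = b_i / cosα_i.
Slice 1: Δl = 3.2/cos(-3.6°) = 3.206 m; N'_1 = 101·cos(-3.6°) − 9·3.206 = 71.9; c'Δl = 10.90; W sinα = -6.3
Slice 2: Δl = 1.6/cos23.5° = 1.745 m; N'_2 = 58·cos23.5° − 18·1.745 = 21.8; c'Δl = 5.93; W sinα = 23.1
Slice 3: Δl = 1.5/cos44.3° = 2.096 m; N'_3 = 26·cos44.3° − 2·2.096 = 14.4; c'Δl = 7.13; W sinα = 18.2
Σc'Δl = 24.0 kN/m; ΣN' = 108.1 kN/m; ΣW sinα = 34.9 kN/m
Resisting = 24.0 + 108.1·tan32.4° = 24.0 + 68.6 = 92.6 kN/m
FS = 92.6 / 34.9 = 2.650

FS = 2.65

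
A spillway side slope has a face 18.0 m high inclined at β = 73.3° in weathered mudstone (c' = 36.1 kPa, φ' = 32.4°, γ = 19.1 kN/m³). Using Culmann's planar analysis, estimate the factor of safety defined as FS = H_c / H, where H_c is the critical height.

H_c = (4c'/γ) · sinβ cosφ' / [1 − cos(β − φ')]
    = (4·36.1/19.1) · sin73.3°·cos32.4° / [1 − cos40.9°]
    = 7.560 · 0.8087 / 0.2441 = 25.04 m
FS = H_c / H = 25.04 / 18.0 = 1.391

FS = 1.39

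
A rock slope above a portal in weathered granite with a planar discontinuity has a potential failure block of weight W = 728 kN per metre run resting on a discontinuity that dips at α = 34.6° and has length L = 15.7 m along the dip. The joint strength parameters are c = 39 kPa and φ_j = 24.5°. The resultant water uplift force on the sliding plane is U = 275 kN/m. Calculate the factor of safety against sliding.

FS = 1.84

Resolving the block weight along and normal to the plane and applying the Mohr–Coulomb strength on the joint:
N' = W cosα − U = 728·cos34.6° − 275 = 324.2 kN/m
Driving force T = W sinα = 728·sin34.6° = 413.4 kN/m
Resisting force R = c·L + N'·tanφ_j = 39·15.7 + 324.2·tan24.5° = 612.3 + 147.8 = 760.1 kN/m
FS = R / T = 760.1 / 413.4 = 1.839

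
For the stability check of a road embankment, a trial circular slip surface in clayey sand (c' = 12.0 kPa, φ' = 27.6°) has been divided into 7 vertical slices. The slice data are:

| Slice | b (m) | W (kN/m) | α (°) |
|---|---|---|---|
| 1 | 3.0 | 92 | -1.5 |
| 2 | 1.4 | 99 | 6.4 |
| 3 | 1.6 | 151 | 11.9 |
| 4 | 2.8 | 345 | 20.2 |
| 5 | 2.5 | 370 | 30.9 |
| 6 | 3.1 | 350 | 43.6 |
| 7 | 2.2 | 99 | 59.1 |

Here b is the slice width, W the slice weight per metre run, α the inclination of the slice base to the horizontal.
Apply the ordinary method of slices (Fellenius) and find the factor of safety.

FS = 1.36

Ordinary method of slices: FS = Σ[c'·Δl_i + (W_i cosα_i)·tanφ'] / Σ W_i sinα_i, with Δl_i = b_i / cosα_i.
Slice 1: Δl = 3.0/cos(-1.5°) = 3.001 m; N'_1 = 92·cos(-1.5°) = 92.0; c'Δl = 36.01; W sinα = -2.4
Slice 2: Δl = 1.4/cos6.4° = 1.409 m; N'_2 = 99·cos6.4° = 98.4; c'Δl = 16.91; W sinα = 11.0
Slice 3: Δl = 1.6/cos11.9° = 1.635 m; N'_3 = 151·cos11.9° = 147.8; c'Δl = 19.62; W sinα = 31.1
Slice 4: Δl = 2.8/cos20.2° = 2.984 m; N'_4 = 345·cos20.2° = 323.8; c'Δl = 35.80; W sinα = 119.1
Slice 5: Δl = 2.5/cos30.9° = 2.914 m; N'_5 = 370·cos30.9° = 317.5; c'Δl = 34.96; W sinα = 190.0
Slice 6: Δl = 3.1/cos43.6° = 4.281 m; N'_6 = 350·cos43.6° = 253.5; c'Δl = 51.37; W sinα = 241.4
Slice 7: Δl = 2.2/cos59.1° = 4.284 m; N'_7 = 99·cos59.1° = 50.8; c'Δl = 51.41; W sinα = 84.9
Σc'Δl = 246.1 kN/m; ΣN' = 1283.7 kN/m; ΣW sinα = 675.2 kN/m
Resisting = 246.1 + 1283.7·tan27.6° = 246.1 + 671.1 = 917.2 kN/m
FS = 917.2 / 675.2 = 1.358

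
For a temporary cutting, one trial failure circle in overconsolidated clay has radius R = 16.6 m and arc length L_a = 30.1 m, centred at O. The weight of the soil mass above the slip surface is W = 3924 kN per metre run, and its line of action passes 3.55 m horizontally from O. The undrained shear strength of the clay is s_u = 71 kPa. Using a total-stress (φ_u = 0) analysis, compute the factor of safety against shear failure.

FS = 2.55

Taking moments about the centre O, the resisting moment is provided by the undrained shear strength acting along the arc:
M_R = s_u·L_a·R = 71·30.10·16.6 = 35475.9 kN·m/m
M_D = W·d = 3924·3.55 = 13930.2 kN·m/m
FS = M_R / M_D = 35475.9 / 13930.2 = 2.547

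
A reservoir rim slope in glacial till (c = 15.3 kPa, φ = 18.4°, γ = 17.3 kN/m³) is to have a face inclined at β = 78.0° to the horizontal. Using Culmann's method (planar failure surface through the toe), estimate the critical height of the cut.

H_c = 6.65 m

Culmann's analysis gives the critical failure plane at α_cr = (β + φ)/2 = (78.0 + 18.4)/2 = 48.2°, and the critical height
H_c = (4c/γ) · sinβ cosφ / [1 − cos(β − φ)]
    = (4·15.3/17.3) · sin78.0°·cos18.4° / [1 − cos(59.6°)]
    = 3.538 · 0.9781·0.9489 / [1 − 0.5060]
    = 3.538 · 0.9281 / 0.4940
    = 6.65 m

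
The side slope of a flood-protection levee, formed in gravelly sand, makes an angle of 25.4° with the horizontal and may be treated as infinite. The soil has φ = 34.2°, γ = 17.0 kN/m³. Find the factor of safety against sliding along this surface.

For a dry cohesionless infinite slope the factor of safety is FS = tanφ / tanβ.
FS = tan34.2° / tan25.4° = 0.6796 / 0.4748 = 1.431

FS = 1.43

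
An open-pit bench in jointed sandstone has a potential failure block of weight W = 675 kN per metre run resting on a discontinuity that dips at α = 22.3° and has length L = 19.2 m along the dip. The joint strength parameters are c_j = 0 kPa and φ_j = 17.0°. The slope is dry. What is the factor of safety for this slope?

FS = 0.75

Resolving the block weight along and normal to the plane and applying the Mohr–Coulomb strength on the joint:
N' = W cosα = 675·cos22.3° = 624.5 kN/m
Driving force T = W sinα = 675·sin22.3° = 256.1 kN/m
Resisting force R = c_j·L + N'·tanφ_j = 0·19.2 + 624.5·tan17.0° = 0.0 + 190.9 = 190.9 kN/m
FS = R / T = 190.9 / 256.1 = 0.745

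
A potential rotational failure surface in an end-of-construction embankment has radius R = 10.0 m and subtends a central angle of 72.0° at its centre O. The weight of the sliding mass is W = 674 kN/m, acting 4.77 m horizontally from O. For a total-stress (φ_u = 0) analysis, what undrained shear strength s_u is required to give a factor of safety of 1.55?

s_u = 39.7 kPa

FS = s_u·L_a·R / (W·d), so s_u = FS·W·d / (L_a·R).
Arc length L_a = R·θ = 10.0·(72.0°·π/180) = 10.0·1.2566 = 12.57 m
s_u = 1.55·674·4.77 / (12.57·10.0) = 4983.2 / 125.66 = 39.66 kPa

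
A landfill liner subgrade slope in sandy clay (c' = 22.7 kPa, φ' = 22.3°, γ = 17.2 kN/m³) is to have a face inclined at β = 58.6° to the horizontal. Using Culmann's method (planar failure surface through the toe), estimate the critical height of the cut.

Culmann's analysis gives the critical failure plane at α_cr = (β + φ')/2 = (58.6 + 22.3)/2 = 40.5°, and the critical height
H_c = (4c'/γ) · sinβ cosφ' / [1 − cos(β − φ')]
    = (4·22.7/17.2) · sin58.6°·cos22.3° / [1 − cos(36.3°)]
    = 5.279 · 0.8536·0.9252 / [1 − 0.8059]
    = 5.279 · 0.7897 / 0.1941
    = 21.48 m

H_c = 21.48 m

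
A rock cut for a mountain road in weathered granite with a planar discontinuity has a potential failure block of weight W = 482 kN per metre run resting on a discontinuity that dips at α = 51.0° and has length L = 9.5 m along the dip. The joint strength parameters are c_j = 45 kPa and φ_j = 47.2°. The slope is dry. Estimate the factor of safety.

FS = 2.02

Resolving the block weight along and normal to the plane and applying the Mohr–Coulomb strength on the joint:
N' = W cosα = 482·cos51.0° = 303.3 kN/m
Driving force T = W sinα = 482·sin51.0° = 374.6 kN/m
Resisting force R = c_j·L + N'·tanφ_j = 45·9.5 + 303.3·tan47.2° = 427.5 + 327.6 = 755.1 kN/m
FS = R / T = 755.1 / 374.6 = 2.016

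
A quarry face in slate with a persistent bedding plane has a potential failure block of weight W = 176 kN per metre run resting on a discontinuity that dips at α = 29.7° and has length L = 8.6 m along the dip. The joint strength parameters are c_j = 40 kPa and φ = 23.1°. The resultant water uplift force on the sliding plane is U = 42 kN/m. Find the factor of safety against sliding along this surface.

Resolving the block weight along and normal to the plane and applying the Mohr–Coulomb strength on the joint:
N' = W cosα − U = 176·cos29.7° − 42 = 110.9 kN/m
Driving force T = W sinα = 176·sin29.7° = 87.2 kN/m
Resisting force R = c_j·L + N'·tanφ = 40·8.6 + 110.9·tan23.1° = 344.0 + 47.3 = 391.3 kN/m
FS = R / T = 391.3 / 87.2 = 4.487

FS = 4.49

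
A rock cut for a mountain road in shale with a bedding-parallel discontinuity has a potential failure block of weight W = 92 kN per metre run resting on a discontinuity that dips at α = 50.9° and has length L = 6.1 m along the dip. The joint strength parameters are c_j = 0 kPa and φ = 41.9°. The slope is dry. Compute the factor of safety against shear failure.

Resolving the block weight along and normal to the plane and applying the Mohr–Coulomb strength on the joint:
N' = W cosα = 92·cos50.9° = 58.0 kN/m
Driving force T = W sinα = 92·sin50.9° = 71.4 kN/m
Resisting force R = c_j·L + N'·tanφ = 0·6.1 + 58.0·tan41.9° = 0.0 + 52.1 = 52.1 kN/m
FS = R / T = 52.1 / 71.4 = 0.729

FS = 0.73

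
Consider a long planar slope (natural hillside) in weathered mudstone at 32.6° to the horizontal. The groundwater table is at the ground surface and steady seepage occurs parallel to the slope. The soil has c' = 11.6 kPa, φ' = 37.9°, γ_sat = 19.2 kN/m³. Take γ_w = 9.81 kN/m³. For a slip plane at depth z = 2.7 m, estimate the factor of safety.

With seepage parallel to the slope and the water table at the surface, the effective normal stress on the slip plane uses the buoyant unit weight γ' = γ_sat − γ_w while the driving shear stress uses γ_sat:
FS = [c' + γ' z cos²β tanφ'] / [γ_sat z sinβ cosβ]
γ' = 19.2 − 9.81 = 9.39 kN/m³
Numerator = 11.6 + 9.39·2.7·cos²32.6°·tan37.9° = 11.6 + 9.39·2.7·0.7097·0.7785 = 25.608 kPa
Denominator = 19.2·2.7·sin32.6°·cos32.6° = 19.2·2.7·0.5388·0.8425 = 23.530 kPa
FS = 25.608 / 23.530 = 1.088

FS = 1.09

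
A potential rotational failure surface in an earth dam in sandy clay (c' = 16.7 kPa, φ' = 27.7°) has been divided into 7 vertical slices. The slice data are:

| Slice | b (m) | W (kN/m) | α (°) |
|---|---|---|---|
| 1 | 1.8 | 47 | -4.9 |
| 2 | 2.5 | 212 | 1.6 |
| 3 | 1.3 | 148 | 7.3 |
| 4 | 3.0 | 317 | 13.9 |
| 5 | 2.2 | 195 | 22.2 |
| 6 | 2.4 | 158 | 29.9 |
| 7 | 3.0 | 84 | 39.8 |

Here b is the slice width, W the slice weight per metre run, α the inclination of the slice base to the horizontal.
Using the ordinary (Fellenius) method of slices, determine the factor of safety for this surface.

Ordinary method of slices: FS = Σ[c'·Δl_i + (W_i cosα_i)·tanφ'] / Σ W_i sinα_i, with Δl_i = b_i / cosα_i.
Slice 1: Δl = 1.8/cos(-4.9°) = 1.807 m; N'_1 = 47·cos(-4.9°) = 46.8; c'Δl = 30.17; W sinα = -4.0
Slice 2: Δl = 2.5/cos1.6° = 2.501 m; N'_2 = 212·cos1.6° = 211.9; c'Δl = 41.77; W sinα = 5.9
Slice 3: Δl = 1.3/cos7.3° = 1.311 m; N'_3 = 148·cos7.3° = 146.8; c'Δl = 21.89; W sinα = 18.8
Slice 4: Δl = 3.0/cos13.9° = 3.091 m; N'_4 = 317·cos13.9° = 307.7; c'Δl = 51.61; W sinα = 76.2
Slice 5: Δl = 2.2/cos22.2° = 2.376 m; N'_5 = 195·cos22.2° = 180.5; c'Δl = 39.68; W sinα = 73.7
Slice 6: Δl = 2.4/cos29.9° = 2.768 m; N'_6 = 158·cos29.9° = 137.0; c'Δl = 46.23; W sinα = 78.8
Slice 7: Δl = 3.0/cos39.8° = 3.905 m; N'_7 = 84·cos39.8° = 64.5; c'Δl = 65.21; W sinα = 53.8
Σc'Δl = 296.6 kN/m; ΣN' = 1095.3 kN/m; ΣW sinα = 303.1 kN/m
Resisting = 296.6 + 1095.3·tan27.7° = 296.6 + 575.1 = 871.6 kN/m
FS = 871.6 / 303.1 = 2.876

FS = 2.88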